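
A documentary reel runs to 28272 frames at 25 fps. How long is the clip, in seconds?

1130.88 seconds

Running time = 28272 / (25) = 1130.88 s.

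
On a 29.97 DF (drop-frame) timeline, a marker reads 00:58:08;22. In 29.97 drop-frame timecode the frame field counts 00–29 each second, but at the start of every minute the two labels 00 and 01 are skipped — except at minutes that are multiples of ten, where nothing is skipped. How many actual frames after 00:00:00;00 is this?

104556

Complete 10-minute blocks: 5, each 17982 frames → 89910.
Remaining 8 whole minutes in the current block: 1800 + 7 × 1798 = 14386 frames.
Within the current minute: 8 × 30 + 22 − 2 = 260 (labels ;00/;01 skipped at this minute). Total = 89910 + 14386 + 260 = 104556.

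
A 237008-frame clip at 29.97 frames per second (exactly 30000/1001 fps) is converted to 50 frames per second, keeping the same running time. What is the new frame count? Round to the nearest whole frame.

Frames at target rate = 237008 × (50) / (30000/1001) = 29655626/75 ≈ 395408.347.
Nearest whole frame: 395408.

395408 frames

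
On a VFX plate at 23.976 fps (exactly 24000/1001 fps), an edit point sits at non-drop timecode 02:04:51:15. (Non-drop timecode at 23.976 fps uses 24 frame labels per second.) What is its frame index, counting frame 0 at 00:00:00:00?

Total seconds to the label: (2 × 3600 + 4 × 60 + 51) = 7491.
Frame index = 7491 × 24 + 15 = 179799.

179799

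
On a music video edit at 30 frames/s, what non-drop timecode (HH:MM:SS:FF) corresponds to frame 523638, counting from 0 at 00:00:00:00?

04:50:54:18

523638 ÷ 30 = 17454 full seconds, remainder 18 frames.
17454 s = 4 h 50 min 54 s.
Timecode: 04:50:54:18.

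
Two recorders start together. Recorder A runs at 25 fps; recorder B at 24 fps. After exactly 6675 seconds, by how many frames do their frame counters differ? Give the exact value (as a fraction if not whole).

6675 frames

A emits 25 × 6675 = 166875 frames; B emits 24 × 6675 = 160200.
Difference = 6675 frames; B is behind A.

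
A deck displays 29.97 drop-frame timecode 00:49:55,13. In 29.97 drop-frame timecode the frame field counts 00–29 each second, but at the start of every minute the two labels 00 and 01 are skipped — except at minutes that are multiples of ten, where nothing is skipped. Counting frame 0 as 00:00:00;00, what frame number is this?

Complete 10-minute blocks: 4, each 17982 frames → 71928.
Remaining 9 whole minutes in the current block: 1800 + 8 × 1798 = 16184 frames.
Within the current minute: 55 × 30 + 13 − 2 = 1661 (labels ;00/;01 skipped at this minute). Total = 71928 + 16184 + 1661 = 89773.

89773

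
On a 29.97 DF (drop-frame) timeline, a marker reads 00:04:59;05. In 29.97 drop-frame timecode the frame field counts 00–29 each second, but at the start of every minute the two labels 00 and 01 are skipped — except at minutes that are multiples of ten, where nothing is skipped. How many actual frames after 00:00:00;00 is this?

As if non-drop at 30 labels/s: (0 × 3600 + 4 × 60 + 59) × 30 + 5 = 8975.
Minute boundaries passed: 4; those not divisible by 10: 4 − 0 = 4; dropped labels = 2 × 4 = 8.
Actual frame index = 8975 − 8 = 8967.

8967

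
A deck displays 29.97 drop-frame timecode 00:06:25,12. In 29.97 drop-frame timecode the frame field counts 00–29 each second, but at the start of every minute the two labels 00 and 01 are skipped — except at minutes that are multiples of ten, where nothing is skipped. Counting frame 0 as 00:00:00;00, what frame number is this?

Complete 10-minute blocks: 0, each 17982 frames → 0.
Remaining 6 whole minutes in the current block: 1800 + 5 × 1798 = 10790 frames.
Within the current minute: 25 × 30 + 12 − 2 = 760 (labels ;00/;01 skipped at this minute). Total = 0 + 10790 + 760 = 11550.

11550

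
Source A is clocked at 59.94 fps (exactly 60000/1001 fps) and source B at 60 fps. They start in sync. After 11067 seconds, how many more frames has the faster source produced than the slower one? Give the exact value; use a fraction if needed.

A emits 60000/1001 × 11067 = 94860000/143 frames; B emits 60 × 11067 = 664020.
Difference = 94860/143 frames (≈ 663.3566); B is ahead of A.

94860/143 frames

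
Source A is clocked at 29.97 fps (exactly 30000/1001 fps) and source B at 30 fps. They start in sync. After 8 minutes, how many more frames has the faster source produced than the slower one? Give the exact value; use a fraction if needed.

14400/1001 frames

8 min = 480 s.
A emits 30000/1001 × 480 = 14400000/1001 frames; B emits 30 × 480 = 14400.
Difference = 14400/1001 frames (≈ 14.3856); B is ahead of A.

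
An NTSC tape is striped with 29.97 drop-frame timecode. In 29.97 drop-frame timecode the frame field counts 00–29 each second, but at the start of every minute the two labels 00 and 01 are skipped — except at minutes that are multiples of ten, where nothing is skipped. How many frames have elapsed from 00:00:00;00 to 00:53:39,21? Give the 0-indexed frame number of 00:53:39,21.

96495

As if non-drop at 30 labels/s: (0 × 3600 + 53 × 60 + 39) × 30 + 21 = 96591.
Minute boundaries passed: 53; those not divisible by 10: 53 − 5 = 48; dropped labels = 2 × 48 = 96.
Actual frame index = 96591 − 96 = 96495.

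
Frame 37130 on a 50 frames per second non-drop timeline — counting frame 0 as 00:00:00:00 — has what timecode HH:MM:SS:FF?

00:12:22:30

37130 ÷ 50 = 742 full seconds, remainder 30 frames.
742 s = 0 h 12 min 22 s.
Timecode: 00:12:22:30.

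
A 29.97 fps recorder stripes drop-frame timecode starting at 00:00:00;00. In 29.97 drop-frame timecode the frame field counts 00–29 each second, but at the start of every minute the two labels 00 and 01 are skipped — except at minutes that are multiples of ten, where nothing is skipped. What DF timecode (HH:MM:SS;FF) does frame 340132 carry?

03:09:09;04

Ten DF minutes hold 17982 frames, so frame 340132 lies in block 18 (frames 323676–341657) with 16456 frames into that block.
The block's first minute is 1800 frames and the rest 1798 each; 16456 frames reaches minute 9, so 18 × 18 + 9 × 2 = 342 labels have been skipped so far.
Adding those back, label number 340132 + 342 = 340474 at 30 labels/s is 11349 s + 4 f = 3 h 9 min 9 s frame 4, i.e. 03:09:09;04.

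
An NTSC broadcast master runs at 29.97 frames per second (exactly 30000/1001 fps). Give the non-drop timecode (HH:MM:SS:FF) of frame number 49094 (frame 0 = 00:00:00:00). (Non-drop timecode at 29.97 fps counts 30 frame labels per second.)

00:27:16:14

49094 ÷ 30 = 1636 full seconds, remainder 14 frames.
1636 s = 0 h 27 min 16 s.
Timecode: 00:27:16:14.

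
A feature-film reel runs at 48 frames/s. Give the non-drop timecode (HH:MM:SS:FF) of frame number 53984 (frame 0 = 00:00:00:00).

53984 ÷ 48 = 1124 full seconds, remainder 32 frames.
1124 s = 0 h 18 min 44 s.
Timecode: 00:18:44:32.

00:18:44:32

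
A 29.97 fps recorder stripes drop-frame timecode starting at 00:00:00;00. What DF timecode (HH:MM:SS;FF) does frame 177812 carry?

Ten DF minutes hold 17982 frames, so frame 177812 lies in block 9 (frames 161838–179819) with 15974 frames into that block.
The block's first minute is 1800 frames and the rest 1798 each; 15974 frames reaches minute 8, so 9 × 18 + 8 × 2 = 178 labels have been skipped so far.
Adding those back, label number 177812 + 178 = 177990 at 30 labels/s is 5933 s + 0 f = 1 h 38 min 53 s frame 0, i.e. 01:38:53;00.

01:38:53;00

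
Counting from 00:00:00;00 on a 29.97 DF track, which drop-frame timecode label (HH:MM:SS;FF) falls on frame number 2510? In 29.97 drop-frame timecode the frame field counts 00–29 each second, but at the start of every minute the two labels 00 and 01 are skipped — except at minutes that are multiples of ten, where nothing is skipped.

Each 10-minute DF block holds 10 × 60 × 30 − 9 × 2 = 17982 frames. 2510 ÷ 17982 → 0 full blocks, remainder 2510.
Within the partial block the first minute is 1800 frames and each further minute 1798, so 1 further minute boundary passed. Total skipped labels = 18 × 0 + 2 × 1 = 2.
Non-drop label index = 2510 + 2 = 2512; at 30 labels/s that is 00:01:23:22, i.e. DF 00:01:23;22.

00:01:23;22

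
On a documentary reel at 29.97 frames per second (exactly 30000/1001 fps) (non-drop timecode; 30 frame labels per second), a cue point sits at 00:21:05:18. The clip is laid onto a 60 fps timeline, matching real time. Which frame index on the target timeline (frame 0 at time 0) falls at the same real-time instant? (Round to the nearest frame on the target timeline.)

Source frame index: (0×3600 + 21×60 + 5) × 30 + 18 = 37968.
Real time: 37968 / (30000/1001) = 791791/625 s.
Target frame: (791791/625) × (60) = 9501492/125 ≈ 76011.936 → 76012.

frame 76012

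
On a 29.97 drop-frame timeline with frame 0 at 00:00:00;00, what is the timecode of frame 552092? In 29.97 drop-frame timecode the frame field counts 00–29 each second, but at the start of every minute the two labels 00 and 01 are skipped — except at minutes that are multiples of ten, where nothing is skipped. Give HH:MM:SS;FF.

Ten DF minutes hold 17982 frames, so frame 552092 lies in block 30 (frames 539460–557441) with 12632 frames into that block.
The block's first minute is 1800 frames and the rest 1798 each; 12632 frames reaches minute 7, so 30 × 18 + 7 × 2 = 554 labels have been skipped so far.
Adding those back, label number 552092 + 554 = 552646 at 30 labels/s is 18421 s + 16 f = 5 h 7 min 1 s frame 16, i.e. 05:07:01;16.

05:07:01;16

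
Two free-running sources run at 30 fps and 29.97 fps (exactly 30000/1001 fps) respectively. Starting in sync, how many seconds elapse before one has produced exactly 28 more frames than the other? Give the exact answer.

The gap grows by |30000/1001 − 30| = 30/1001 frames per second.
Time for a 28-frame gap: 28 ÷ (30/1001) = 14014/15 s.

14014/15 seconds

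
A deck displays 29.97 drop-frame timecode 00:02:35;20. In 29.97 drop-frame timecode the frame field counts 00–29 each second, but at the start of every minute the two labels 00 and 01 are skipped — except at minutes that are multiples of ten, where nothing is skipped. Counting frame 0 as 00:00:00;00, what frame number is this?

4666

Complete 10-minute blocks: 0, each 17982 frames → 0.
Remaining 2 whole minutes in the current block: 1800 + 1 × 1798 = 3598 frames.
Within the current minute: 35 × 30 + 20 − 2 = 1068 (labels ;00/;01 skipped at this minute). Total = 0 + 3598 + 1068 = 4666.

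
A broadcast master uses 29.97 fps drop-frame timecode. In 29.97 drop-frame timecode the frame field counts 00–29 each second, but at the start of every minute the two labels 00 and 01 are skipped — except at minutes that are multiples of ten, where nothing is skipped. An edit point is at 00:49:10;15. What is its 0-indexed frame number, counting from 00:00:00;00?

88425

As if non-drop at 30 labels/s: (0 × 3600 + 49 × 60 + 10) × 30 + 15 = 88515.
Minute boundaries passed: 49; those not divisible by 10: 49 − 4 = 45; dropped labels = 2 × 45 = 90.
Actual frame index = 88515 − 90 = 88425.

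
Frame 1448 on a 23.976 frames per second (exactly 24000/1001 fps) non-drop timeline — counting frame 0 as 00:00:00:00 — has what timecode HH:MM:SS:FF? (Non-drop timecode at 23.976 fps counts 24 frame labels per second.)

1448 ÷ 24 = 60 full seconds, remainder 8 frames.
60 s = 0 h 1 min 0 s.
Timecode: 00:01:00:08.

00:01:00:08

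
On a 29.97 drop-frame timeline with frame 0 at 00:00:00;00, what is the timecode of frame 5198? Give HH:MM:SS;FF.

00:02:53;12

Each 10-minute DF block holds 10 × 60 × 30 − 9 × 2 = 17982 frames. 5198 ÷ 17982 → 0 full blocks, remainder 5198.
Within the partial block the first minute is 1800 frames and each further minute 1798, so 2 further minute boundaries passed. Total skipped labels = 18 × 0 + 2 × 2 = 4.
Non-drop label index = 5198 + 4 = 5202; at 30 labels/s that is 00:02:53:12, i.e. DF 00:02:53;12.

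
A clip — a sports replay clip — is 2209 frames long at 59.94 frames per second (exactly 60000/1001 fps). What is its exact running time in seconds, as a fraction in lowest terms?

2211209/60000 seconds

Running time = 2209 ÷ (60000/1001) = 2209 × 1001/60000 = 2211209/60000 s.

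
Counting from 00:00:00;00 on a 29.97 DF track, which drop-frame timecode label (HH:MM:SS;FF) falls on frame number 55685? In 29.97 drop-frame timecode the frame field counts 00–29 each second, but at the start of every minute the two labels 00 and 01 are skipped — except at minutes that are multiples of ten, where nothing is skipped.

00:30:57;29

Each 10-minute DF block holds 10 × 60 × 30 − 9 × 2 = 17982 frames. 55685 ÷ 17982 → 3 full blocks, remainder 1739.
Within the partial block the first minute is 1800 frames and each further minute 1798, so 0 further minute boundaries passed. Total skipped labels = 18 × 3 + 2 × 0 = 54.
Non-drop label index = 55685 + 54 = 55739; at 30 labels/s that is 00:30:57:29, i.e. DF 00:30:57;29.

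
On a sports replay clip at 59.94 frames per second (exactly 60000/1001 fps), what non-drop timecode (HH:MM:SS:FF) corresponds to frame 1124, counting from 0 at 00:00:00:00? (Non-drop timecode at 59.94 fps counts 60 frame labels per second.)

00:00:18:44

1124 ÷ 60 = 18 full seconds, remainder 44 frames.
18 s = 0 h 0 min 18 s.
Timecode: 00:00:18:44.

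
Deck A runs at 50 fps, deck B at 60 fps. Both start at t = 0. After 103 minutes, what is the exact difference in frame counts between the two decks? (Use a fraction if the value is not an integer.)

103 min = 6180 s.
A emits 50 × 6180 = 309000 frames; B emits 60 × 6180 = 370800.
Difference = 61800 frames; B is ahead of A.

61800 frames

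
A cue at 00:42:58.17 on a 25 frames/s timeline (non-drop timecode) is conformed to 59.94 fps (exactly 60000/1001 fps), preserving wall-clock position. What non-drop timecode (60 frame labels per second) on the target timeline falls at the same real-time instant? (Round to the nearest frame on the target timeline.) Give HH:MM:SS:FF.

00:42:56:06

Source frame index: (0×3600 + 42×60 + 58) × 25 + 17 = 64467.
Real time: 64467 / (25) = 64467/25 s.
Target frame: (64467/25) × (60000/1001) = 11901600/77 ≈ 154566.234 → 154566.
At 60 labels/s: frame 154566 → 00:42:56:06.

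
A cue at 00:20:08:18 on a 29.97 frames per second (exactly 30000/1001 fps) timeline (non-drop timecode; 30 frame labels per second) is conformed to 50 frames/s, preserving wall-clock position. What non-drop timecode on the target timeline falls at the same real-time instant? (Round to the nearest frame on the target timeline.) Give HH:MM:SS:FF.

00:20:09:40

Source frame index: (0×3600 + 20×60 + 8) × 30 + 18 = 36258.
Real time: 36258 / (30000/1001) = 6049043/5000 s.
Target frame: (6049043/5000) × (50) = 6049043/100 ≈ 60490.430 → 60490.
At 50 labels/s: frame 60490 → 00:20:09:40.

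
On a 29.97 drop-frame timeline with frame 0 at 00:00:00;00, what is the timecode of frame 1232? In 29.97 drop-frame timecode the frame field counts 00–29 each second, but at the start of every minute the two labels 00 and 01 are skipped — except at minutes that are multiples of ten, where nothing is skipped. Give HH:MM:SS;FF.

Each 10-minute DF block holds 10 × 60 × 30 − 9 × 2 = 17982 frames. 1232 ÷ 17982 → 0 full blocks, remainder 1232.
Within the partial block the first minute is 1800 frames and each further minute 1798, so 0 further minute boundaries passed. Total skipped labels = 18 × 0 + 2 × 0 = 0.
Non-drop label index = 1232 + 0 = 1232; at 30 labels/s that is 00:00:41:02, i.e. DF 00:00:41;02.

00:00:41;02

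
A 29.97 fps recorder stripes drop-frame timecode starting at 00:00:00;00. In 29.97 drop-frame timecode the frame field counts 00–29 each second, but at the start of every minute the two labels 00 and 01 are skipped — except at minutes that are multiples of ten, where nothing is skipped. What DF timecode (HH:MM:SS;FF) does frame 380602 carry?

Each 10-minute DF block holds 10 × 60 × 30 − 9 × 2 = 17982 frames. 380602 ÷ 17982 → 21 full blocks, remainder 2980.
Within the partial block the first minute is 1800 frames and each further minute 1798, so 1 further minute boundary passed. Total skipped labels = 18 × 21 + 2 × 1 = 380.
Non-drop label index = 380602 + 380 = 380982; at 30 labels/s that is 03:31:39:12, i.e. DF 03:31:39;12.

03:31:39;12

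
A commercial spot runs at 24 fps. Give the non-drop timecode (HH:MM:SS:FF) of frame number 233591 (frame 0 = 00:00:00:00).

02:42:12:23

233591 ÷ 24 = 9732 full seconds, remainder 23 frames.
9732 s = 2 h 42 min 12 s.
Timecode: 02:42:12:23.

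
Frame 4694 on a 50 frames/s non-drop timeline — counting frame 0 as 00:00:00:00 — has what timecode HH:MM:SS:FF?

4694 ÷ 50 = 93 full seconds, remainder 44 frames.
93 s = 0 h 1 min 33 s.
Timecode: 00:01:33:44.

00:01:33:44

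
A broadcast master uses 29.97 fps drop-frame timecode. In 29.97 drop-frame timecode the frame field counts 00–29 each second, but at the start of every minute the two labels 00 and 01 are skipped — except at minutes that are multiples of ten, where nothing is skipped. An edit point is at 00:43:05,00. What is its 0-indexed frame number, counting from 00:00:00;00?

As if non-drop at 30 labels/s: (0 × 3600 + 43 × 60 + 5) × 30 + 0 = 77550.
Minute boundaries passed: 43; those not divisible by 10: 43 − 4 = 39; dropped labels = 2 × 39 = 78.
Actual frame index = 77550 − 78 = 77472.

77472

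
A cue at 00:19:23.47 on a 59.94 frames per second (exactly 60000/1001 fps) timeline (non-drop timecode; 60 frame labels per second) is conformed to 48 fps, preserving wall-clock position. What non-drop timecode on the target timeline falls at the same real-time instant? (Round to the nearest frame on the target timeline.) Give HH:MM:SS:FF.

Source frame index: (0×3600 + 19×60 + 23) × 60 + 47 = 69827.
Real time: 69827 / (60000/1001) = 69896827/60000 s.
Target frame: (69896827/60000) × (48) = 69896827/1250 ≈ 55917.462 → 55917.
At 48 labels/s: frame 55917 → 00:19:24:45.

00:19:24:45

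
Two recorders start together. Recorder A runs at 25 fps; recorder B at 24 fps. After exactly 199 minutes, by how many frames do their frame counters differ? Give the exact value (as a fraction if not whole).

11940 frames

199 min = 11940 s.
A emits 25 × 11940 = 298500 frames; B emits 24 × 11940 = 286560.
Difference = 11940 frames; B is behind A.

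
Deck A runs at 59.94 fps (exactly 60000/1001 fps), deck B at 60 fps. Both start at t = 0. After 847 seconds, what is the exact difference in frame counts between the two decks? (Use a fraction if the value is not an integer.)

A emits 60000/1001 × 847 = 660000/13 frames; B emits 60 × 847 = 50820.
Difference = 660/13 frames (≈ 50.7692); B is ahead of A.

660/13 frames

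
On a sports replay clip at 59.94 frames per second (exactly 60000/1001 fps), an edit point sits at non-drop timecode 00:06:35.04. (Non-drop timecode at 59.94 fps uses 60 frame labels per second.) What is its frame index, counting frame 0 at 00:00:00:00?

Total seconds to the label: (0 × 3600 + 6 × 60 + 35) = 395.
Frame index = 395 × 60 + 4 = 23704.

23704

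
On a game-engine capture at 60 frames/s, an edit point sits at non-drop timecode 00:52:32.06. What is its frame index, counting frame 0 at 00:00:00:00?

Total seconds to the label: (0 × 3600 + 52 × 60 + 32) = 3152.
Frame index = 3152 × 60 + 6 = 189126.

frame 189126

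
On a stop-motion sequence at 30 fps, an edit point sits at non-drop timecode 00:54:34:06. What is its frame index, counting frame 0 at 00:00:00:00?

98226

Total seconds to the label: (0 × 3600 + 54 × 60 + 34) = 3274.
Frame index = 3274 × 30 + 6 = 98226.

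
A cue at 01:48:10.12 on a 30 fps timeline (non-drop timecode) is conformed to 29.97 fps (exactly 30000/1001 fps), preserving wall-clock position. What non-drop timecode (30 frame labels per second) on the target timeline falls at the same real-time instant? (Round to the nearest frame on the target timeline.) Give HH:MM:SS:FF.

Source frame index: (1×3600 + 48×60 + 10) × 30 + 12 = 194712.
Real time: 194712 / (30) = 32452/5 s.
Target frame: (32452/5) × (30000/1001) = 27816000/143 ≈ 194517.483 → 194517.
At 30 labels/s: frame 194517 → 01:48:03:27.

01:48:03:27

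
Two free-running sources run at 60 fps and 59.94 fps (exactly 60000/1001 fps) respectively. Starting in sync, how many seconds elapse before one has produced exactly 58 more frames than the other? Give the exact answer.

29029/30 seconds

The gap grows by |60000/1001 − 60| = 60/1001 frames per second.
Time for a 58-frame gap: 58 ÷ (60/1001) = 29029/30 s.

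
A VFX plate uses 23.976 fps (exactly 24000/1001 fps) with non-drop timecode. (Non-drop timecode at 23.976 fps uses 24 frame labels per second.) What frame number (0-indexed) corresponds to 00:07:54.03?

Total seconds to the label: (0 × 3600 + 7 × 60 + 54) = 474.
Frame index = 474 × 24 + 3 = 11379.

frame 11379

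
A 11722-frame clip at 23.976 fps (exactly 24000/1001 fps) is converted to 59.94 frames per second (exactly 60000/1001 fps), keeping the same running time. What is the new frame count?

Target frames = source frames × (target rate / source rate) = 11722 × (60000/1001)/(24000/1001) = 11722 × 5/2 = 29305.

29305 frames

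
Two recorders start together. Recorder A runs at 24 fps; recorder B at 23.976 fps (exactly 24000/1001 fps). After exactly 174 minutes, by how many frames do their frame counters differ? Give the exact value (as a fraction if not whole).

250560/1001 frames

174 min = 10440 s.
A emits 24 × 10440 = 250560 frames; B emits 24000/1001 × 10440 = 250560000/1001.
Difference = 250560/1001 frames (≈ 250.3097); B is behind A.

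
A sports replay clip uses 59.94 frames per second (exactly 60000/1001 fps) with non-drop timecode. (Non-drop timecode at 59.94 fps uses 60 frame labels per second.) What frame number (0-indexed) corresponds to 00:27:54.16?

Total seconds to the label: (0 × 3600 + 27 × 60 + 54) = 1674.
Frame index = 1674 × 60 + 16 = 100456.

100456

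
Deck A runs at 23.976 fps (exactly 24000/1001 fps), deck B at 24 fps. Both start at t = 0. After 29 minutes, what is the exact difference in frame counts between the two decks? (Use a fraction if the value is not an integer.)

41760/1001 frames

29 min = 1740 s.
A emits 24000/1001 × 1740 = 41760000/1001 frames; B emits 24 × 1740 = 41760.
Difference = 41760/1001 frames (≈ 41.7183); B is ahead of A.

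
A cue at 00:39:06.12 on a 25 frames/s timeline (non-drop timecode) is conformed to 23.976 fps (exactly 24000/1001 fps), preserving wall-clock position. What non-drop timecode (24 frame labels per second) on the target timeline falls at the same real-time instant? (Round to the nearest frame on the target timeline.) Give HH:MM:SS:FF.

00:39:04:03

Source frame index: (0×3600 + 39×60 + 6) × 25 + 12 = 58662.
Real time: 58662 / (25) = 58662/25 s.
Target frame: (58662/25) × (24000/1001) = 56315520/1001 ≈ 56259.261 → 56259.
At 24 labels/s: frame 56259 → 00:39:04:03.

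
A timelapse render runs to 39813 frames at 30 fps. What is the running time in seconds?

Running time = 39813 / (30) = 1327.1 s.

1327.1 seconds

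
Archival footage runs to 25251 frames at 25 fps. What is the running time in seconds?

1010.04 seconds

Running time = 25251 / (25) = 1010.04 s.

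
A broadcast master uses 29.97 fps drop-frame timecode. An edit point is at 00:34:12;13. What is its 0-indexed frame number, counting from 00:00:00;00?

Complete 10-minute blocks: 3, each 17982 frames → 53946.
Remaining 4 whole minutes in the current block: 1800 + 3 × 1798 = 7194 frames.
Within the current minute: 12 × 30 + 13 − 2 = 371 (labels ;00/;01 skipped at this minute). Total = 53946 + 7194 + 371 = 61511.

61511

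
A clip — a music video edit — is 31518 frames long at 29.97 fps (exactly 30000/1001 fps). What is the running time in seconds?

1051.6506 seconds

Running time = 31518 / (30000/1001) = 1051.6506 s.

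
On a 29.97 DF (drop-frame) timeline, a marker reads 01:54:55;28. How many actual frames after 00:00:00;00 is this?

As if non-drop at 30 labels/s: (1 × 3600 + 54 × 60 + 55) × 30 + 28 = 206878.
Minute boundaries passed: 114; those not divisible by 10: 114 − 11 = 103; dropped labels = 2 × 103 = 206.
Actual frame index = 206878 − 206 = 206672.

206672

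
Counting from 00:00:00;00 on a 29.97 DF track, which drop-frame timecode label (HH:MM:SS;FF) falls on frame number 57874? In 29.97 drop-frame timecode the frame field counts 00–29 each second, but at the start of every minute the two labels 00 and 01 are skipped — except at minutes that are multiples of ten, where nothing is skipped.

00:32:11;02

Each 10-minute DF block holds 10 × 60 × 30 − 9 × 2 = 17982 frames. 57874 ÷ 17982 → 3 full blocks, remainder 3928.
Within the partial block the first minute is 1800 frames and each further minute 1798, so 2 further minute boundaries passed. Total skipped labels = 18 × 3 + 2 × 2 = 58.
Non-drop label index = 57874 + 58 = 57932; at 30 labels/s that is 00:32:11:02, i.e. DF 00:32:11;02.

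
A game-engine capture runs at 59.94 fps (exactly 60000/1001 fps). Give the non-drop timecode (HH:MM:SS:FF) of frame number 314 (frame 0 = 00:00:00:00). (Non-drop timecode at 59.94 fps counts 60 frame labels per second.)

314 ÷ 60 = 5 full seconds, remainder 14 frames.
5 s = 0 h 0 min 5 s.
Timecode: 00:00:05:14.

00:00:05:14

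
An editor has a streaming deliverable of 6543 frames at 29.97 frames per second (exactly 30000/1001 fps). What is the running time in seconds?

218.3181 seconds

Running time = 6543 / (30000/1001) = 218.3181 s.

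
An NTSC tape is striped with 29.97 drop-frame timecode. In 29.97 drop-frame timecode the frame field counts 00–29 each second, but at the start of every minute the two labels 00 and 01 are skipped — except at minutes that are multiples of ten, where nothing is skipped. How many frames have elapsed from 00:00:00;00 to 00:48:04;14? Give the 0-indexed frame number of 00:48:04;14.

86446

As if non-drop at 30 labels/s: (0 × 3600 + 48 × 60 + 4) × 30 + 14 = 86534.
Minute boundaries passed: 48; those not divisible by 10: 48 − 4 = 44; dropped labels = 2 × 44 = 88.
Actual frame index = 86534 − 88 = 86446.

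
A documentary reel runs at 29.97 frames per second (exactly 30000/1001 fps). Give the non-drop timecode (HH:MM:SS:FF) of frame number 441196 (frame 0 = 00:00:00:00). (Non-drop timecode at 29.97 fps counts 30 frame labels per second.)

04:05:06:16

441196 ÷ 30 = 14706 full seconds, remainder 16 frames.
14706 s = 4 h 5 min 6 s.
Timecode: 04:05:06:16.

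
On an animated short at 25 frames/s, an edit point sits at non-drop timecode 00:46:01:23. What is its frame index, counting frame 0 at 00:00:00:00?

frame 69048

Total seconds to the label: (0 × 3600 + 46 × 60 + 1) = 2761.
Frame index = 2761 × 25 + 23 = 69048.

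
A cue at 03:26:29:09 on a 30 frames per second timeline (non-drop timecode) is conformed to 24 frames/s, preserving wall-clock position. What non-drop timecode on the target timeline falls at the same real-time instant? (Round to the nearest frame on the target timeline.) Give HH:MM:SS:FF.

03:26:29:07

Source frame index: (3×3600 + 26×60 + 29) × 30 + 9 = 371679.
Real time: 371679 / (30) = 123893/10 s.
Target frame: (123893/10) × (24) = 1486716/5 ≈ 297343.200 → 297343.
At 24 labels/s: frame 297343 → 03:26:29:07.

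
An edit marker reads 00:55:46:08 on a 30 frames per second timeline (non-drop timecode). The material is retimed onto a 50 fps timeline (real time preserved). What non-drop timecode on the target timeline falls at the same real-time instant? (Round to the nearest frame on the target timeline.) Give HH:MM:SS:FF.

00:55:46:13

Source frame index: (0×3600 + 55×60 + 46) × 30 + 8 = 100388.
Real time: 100388 / (30) = 50194/15 s.
Target frame: (50194/15) × (50) = 501940/3 ≈ 167313.333 → 167313.
At 50 labels/s: frame 167313 → 00:55:46:13.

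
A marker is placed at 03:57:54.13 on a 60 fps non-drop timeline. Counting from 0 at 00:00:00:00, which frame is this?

Total seconds to the label: (3 × 3600 + 57 × 60 + 54) = 14274.
Frame index = 14274 × 60 + 13 = 856453.

frame 856453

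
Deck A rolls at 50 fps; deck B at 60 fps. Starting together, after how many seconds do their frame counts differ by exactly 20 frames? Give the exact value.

The gap grows by |60 − 50| = 10 frames per second.
Time for a 20-frame gap: 20 ÷ (10) = 2 s.

2 seconds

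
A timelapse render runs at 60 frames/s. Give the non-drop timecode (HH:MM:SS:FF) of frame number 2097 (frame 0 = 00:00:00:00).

00:00:34:57

2097 ÷ 60 = 34 full seconds, remainder 57 frames.
34 s = 0 h 0 min 34 s.
Timecode: 00:00:34:57.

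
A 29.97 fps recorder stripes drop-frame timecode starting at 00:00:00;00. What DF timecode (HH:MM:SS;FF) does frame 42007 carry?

Each 10-minute DF block holds 10 × 60 × 30 − 9 × 2 = 17982 frames. 42007 ÷ 17982 → 2 full blocks, remainder 6043.
Within the partial block the first minute is 1800 frames and each further minute 1798, so 3 further minute boundaries passed. Total skipped labels = 18 × 2 + 2 × 3 = 42.
Non-drop label index = 42007 + 42 = 42049; at 30 labels/s that is 00:23:21:19, i.e. DF 00:23:21;19.

00:23:21;19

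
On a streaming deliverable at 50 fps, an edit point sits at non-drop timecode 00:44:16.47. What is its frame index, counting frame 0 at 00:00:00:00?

Total seconds to the label: (0 × 3600 + 44 × 60 + 16) = 2656.
Frame index = 2656 × 50 + 47 = 132847.

frame 132847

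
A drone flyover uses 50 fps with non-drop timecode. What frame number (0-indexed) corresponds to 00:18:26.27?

Total seconds to the label: (0 × 3600 + 18 × 60 + 26) = 1106.
Frame index = 1106 × 50 + 27 = 55327.

55327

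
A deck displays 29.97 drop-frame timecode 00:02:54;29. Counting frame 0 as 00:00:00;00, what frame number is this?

5245

As if non-drop at 30 labels/s: (0 × 3600 + 2 × 60 + 54) × 30 + 29 = 5249.
Minute boundaries passed: 2; those not divisible by 10: 2 − 0 = 2; dropped labels = 2 × 2 = 4.
Actual frame index = 5249 − 4 = 5245.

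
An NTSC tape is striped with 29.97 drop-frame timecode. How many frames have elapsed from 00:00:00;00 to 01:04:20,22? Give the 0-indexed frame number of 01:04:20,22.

Complete 10-minute blocks: 6, each 17982 frames → 107892.
Remaining 4 whole minutes in the current block: 1800 + 3 × 1798 = 7194 frames.
Within the current minute: 20 × 30 + 22 − 2 = 620 (labels ;00/;01 skipped at this minute). Total = 107892 + 7194 + 620 = 115706.

115706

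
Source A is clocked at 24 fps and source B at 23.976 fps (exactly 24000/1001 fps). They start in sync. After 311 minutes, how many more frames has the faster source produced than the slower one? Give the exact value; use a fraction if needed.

447840/1001 frames

311 min = 18660 s.
A emits 24 × 18660 = 447840 frames; B emits 24000/1001 × 18660 = 447840000/1001.
Difference = 447840/1001 frames (≈ 447.3926); B is behind A.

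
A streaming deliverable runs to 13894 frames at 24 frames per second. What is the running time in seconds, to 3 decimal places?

Running time = 13894 × 1/24 = 6947/12 s ≈ 578.917 s.

578.917 seconds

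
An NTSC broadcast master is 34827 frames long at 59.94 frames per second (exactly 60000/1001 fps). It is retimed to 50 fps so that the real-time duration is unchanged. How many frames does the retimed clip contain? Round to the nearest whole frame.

Frames at target rate = 34827 × (50) / (60000/1001) = 11620609/400 ≈ 29051.522.
Nearest whole frame: 29052.

29052 frames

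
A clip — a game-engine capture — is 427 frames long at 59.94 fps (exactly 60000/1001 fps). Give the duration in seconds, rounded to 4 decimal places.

Running time = 427 × 1001/60000 = 427427/60000 s ≈ 7.1238 s.

7.1238 seconds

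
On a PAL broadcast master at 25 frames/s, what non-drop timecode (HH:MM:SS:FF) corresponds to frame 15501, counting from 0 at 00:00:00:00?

00:10:20:01

15501 ÷ 25 = 620 full seconds, remainder 1 frame.
620 s = 0 h 10 min 20 s.
Timecode: 00:10:20:01.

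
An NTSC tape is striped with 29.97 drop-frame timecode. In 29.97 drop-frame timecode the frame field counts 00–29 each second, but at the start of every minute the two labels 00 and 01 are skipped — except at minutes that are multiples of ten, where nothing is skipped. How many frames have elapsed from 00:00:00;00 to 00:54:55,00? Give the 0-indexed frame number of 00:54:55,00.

As if non-drop at 30 labels/s: (0 × 3600 + 54 × 60 + 55) × 30 + 0 = 98850.
Minute boundaries passed: 54; those not divisible by 10: 54 − 5 = 49; dropped labels = 2 × 49 = 98.
Actual frame index = 98850 − 98 = 98752.

98752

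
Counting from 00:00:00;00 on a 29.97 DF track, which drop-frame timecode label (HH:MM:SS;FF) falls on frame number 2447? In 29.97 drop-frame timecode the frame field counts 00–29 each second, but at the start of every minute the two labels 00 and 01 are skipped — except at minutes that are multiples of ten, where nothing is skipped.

00:01:21;19

Each 10-minute DF block holds 10 × 60 × 30 − 9 × 2 = 17982 frames. 2447 ÷ 17982 → 0 full blocks, remainder 2447.
Within the partial block the first minute is 1800 frames and each further minute 1798, so 1 further minute boundary passed. Total skipped labels = 18 × 0 + 2 × 1 = 2.
Non-drop label index = 2447 + 2 = 2449; at 30 labels/s that is 00:01:21:19, i.e. DF 00:01:21;19.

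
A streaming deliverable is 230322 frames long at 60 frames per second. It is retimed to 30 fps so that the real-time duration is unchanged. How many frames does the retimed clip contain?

Target frames = source frames × (target rate / source rate) = 230322 × (30)/(60) = 230322 × 1/2 = 115161.

115161 frames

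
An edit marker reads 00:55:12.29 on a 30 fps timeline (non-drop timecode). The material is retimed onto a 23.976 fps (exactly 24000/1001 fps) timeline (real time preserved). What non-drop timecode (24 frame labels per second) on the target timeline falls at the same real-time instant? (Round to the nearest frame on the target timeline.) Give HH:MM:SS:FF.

00:55:09:16

Source frame index: (0×3600 + 55×60 + 12) × 30 + 29 = 99389.
Real time: 99389 / (30) = 99389/30 s.
Target frame: (99389/30) × (24000/1001) = 79511200/1001 ≈ 79431.768 → 79432.
At 24 labels/s: frame 79432 → 00:55:09:16.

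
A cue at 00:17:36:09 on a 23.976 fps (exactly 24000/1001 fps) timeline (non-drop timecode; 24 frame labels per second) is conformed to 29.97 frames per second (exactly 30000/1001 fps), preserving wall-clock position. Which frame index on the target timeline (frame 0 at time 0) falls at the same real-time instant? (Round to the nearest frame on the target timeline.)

frame 31691

Source frame index: (0×3600 + 17×60 + 36) × 24 + 9 = 25353.
Real time: 25353 / (24000/1001) = 8459451/8000 s.
Target frame: (8459451/8000) × (30000/1001) = 126765/4 ≈ 31691.250 → 31691.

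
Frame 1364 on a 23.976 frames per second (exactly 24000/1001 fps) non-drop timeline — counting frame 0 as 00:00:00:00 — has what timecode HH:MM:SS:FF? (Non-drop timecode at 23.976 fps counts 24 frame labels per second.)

1364 ÷ 24 = 56 full seconds, remainder 20 frames.
56 s = 0 h 0 min 56 s.
Timecode: 00:00:56:20.

00:00:56:20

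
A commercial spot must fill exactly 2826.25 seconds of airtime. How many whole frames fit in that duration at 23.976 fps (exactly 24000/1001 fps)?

Frames = 2826.25 × 24000/1001 = 9690000/143 ≈ 67762.2378.
Complete frames: 67762.

67762 frames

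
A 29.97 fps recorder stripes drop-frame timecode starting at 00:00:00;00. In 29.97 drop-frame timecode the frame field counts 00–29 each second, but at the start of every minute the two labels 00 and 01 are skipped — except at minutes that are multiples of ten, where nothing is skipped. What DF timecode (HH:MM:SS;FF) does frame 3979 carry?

Ten DF minutes hold 17982 frames, so frame 3979 lies in block 0 (frames 0–17981) with 3979 frames into that block.
The block's first minute is 1800 frames and the rest 1798 each; 3979 frames reaches minute 2, so 0 × 18 + 2 × 2 = 4 labels have been skipped so far.
Adding those back, label number 3979 + 4 = 3983 at 30 labels/s is 132 s + 23 f = 0 h 2 min 12 s frame 23, i.e. 00:02:12;23.

00:02:12;23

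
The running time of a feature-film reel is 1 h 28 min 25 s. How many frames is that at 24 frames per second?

1 h 28 min 25 s = 5305 s.
Frames = 5305 × 24 = 127320.

127320 frames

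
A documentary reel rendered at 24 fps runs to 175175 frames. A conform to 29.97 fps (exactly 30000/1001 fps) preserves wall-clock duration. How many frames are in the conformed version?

Target frames = source frames × (target rate / source rate) = 175175 × (30000/1001)/(24) = 175175 × 1250/1001 = 218750.

218750 frames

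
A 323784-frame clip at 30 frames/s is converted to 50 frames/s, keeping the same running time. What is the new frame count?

Frames at target rate = 323784 × (50) / (30) = 539640.

539640 frames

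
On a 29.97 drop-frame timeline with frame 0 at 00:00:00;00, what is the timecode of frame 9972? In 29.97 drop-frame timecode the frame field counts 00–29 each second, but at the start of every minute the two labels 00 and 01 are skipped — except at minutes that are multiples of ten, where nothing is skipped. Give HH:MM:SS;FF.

Each 10-minute DF block holds 10 × 60 × 30 − 9 × 2 = 17982 frames. 9972 ÷ 17982 → 0 full blocks, remainder 9972.
Within the partial block the first minute is 1800 frames and each further minute 1798, so 5 further minute boundaries passed. Total skipped labels = 18 × 0 + 2 × 5 = 10.
Non-drop label index = 9972 + 10 = 9982; at 30 labels/s that is 00:05:32:22, i.e. DF 00:05:32;22.

00:05:32;22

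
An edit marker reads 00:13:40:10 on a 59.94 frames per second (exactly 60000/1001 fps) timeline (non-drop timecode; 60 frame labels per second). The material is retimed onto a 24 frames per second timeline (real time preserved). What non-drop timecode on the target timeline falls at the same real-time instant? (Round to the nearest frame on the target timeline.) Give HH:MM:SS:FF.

Source frame index: (0×3600 + 13×60 + 40) × 60 + 10 = 49210.
Real time: 49210 / (60000/1001) = 4925921/6000 s.
Target frame: (4925921/6000) × (24) = 4925921/250 ≈ 19703.684 → 19704.
At 24 labels/s: frame 19704 → 00:13:41:00.

00:13:41:00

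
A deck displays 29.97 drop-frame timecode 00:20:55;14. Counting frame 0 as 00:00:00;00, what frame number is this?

Complete 10-minute blocks: 2, each 17982 frames → 35964.
Remaining 0 whole minutes in the current block: 0 frames.
Within the current minute: 55 × 30 + 14 = 1664. Total = 35964 + 0 + 1664 = 37628.

37628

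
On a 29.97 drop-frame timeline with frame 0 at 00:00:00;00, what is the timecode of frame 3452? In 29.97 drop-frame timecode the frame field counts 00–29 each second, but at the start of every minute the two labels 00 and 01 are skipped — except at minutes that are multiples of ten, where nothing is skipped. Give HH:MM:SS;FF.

Ten DF minutes hold 17982 frames, so frame 3452 lies in block 0 (frames 0–17981) with 3452 frames into that block.
The block's first minute is 1800 frames and the rest 1798 each; 3452 frames reaches minute 1, so 0 × 18 + 1 × 2 = 2 labels have been skipped so far.
Adding those back, label number 3452 + 2 = 3454 at 30 labels/s is 115 s + 4 f = 0 h 1 min 55 s frame 4, i.e. 00:01:55;04.

00:01:55;04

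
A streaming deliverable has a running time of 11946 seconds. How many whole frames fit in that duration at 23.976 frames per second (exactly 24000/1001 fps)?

286417 frames

Frames = 11946 × 24000/1001 = 26064000/91 ≈ 286417.5824.
Complete frames: 286417.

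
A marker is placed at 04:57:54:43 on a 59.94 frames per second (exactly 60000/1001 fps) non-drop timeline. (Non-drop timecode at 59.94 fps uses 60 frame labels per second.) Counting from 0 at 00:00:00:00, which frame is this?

Total seconds to the label: (4 × 3600 + 57 × 60 + 54) = 17874.
Frame index = 17874 × 60 + 43 = 1072483.

1072483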